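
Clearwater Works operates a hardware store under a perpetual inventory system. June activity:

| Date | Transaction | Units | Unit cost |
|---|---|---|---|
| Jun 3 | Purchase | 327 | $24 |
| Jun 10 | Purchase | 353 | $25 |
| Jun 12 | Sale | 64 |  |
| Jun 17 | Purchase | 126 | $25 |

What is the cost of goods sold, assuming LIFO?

Jun 12, 64 sold [LIFO — newest first]: 64 @ $25 = $1,600
Ending inventory: 327 @ $24 + 289 @ $25 + 126 @ $25 = $18,223
Check: goods available $19,823 = COGS $1,600 + ending $18,223

COGS = $1,600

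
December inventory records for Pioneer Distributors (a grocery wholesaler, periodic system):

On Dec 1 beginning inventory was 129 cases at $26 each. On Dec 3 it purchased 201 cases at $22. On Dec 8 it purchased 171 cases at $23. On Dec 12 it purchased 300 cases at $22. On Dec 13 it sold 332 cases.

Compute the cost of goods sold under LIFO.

Dec 13, 332 sold [LIFO — newest first]: 300 @ $22 + 32 @ $23 = $7,336
Ending inventory: 129 @ $26 + 201 @ $22 + 139 @ $23 = $10,973
Check: goods available $18,309 = COGS $7,336 + ending $10,973

COGS = $7,336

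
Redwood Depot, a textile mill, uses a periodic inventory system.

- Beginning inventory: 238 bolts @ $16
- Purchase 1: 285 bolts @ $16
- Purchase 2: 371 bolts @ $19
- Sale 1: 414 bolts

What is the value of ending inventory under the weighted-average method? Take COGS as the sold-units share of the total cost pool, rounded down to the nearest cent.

Sale 1, sell 414: 414/894 × $15,417.00 → $7,139.41
Ending inventory (cost pool remaining) = $8,277.59
Check: goods available $15,417.00 = COGS $7,139.41 + ending $8,277.59

Ending inventory = $8,277.59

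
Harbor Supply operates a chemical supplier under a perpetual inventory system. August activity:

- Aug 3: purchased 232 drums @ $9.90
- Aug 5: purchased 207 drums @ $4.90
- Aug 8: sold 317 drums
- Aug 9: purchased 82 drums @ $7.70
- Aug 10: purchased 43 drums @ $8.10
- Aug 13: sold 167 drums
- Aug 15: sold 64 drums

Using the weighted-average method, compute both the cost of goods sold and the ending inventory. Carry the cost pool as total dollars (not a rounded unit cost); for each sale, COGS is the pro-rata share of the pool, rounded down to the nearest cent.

COGS = $4,167.73; ending inventory = $123.07

After Aug 3: 232 on hand, pool $2,296.80 (≈ $9.9000 each)
After Aug 5: 439 on hand, pool $3,311.10 (≈ $7.5424 each)
Aug 8, sell 317: 317/439 × $3,311.10 → $2,390.93
After Aug 9: 204 on hand, pool $1,551.57 (≈ $7.6057 each)
After Aug 10: 247 on hand, pool $1,899.87 (≈ $7.6918 each)
Aug 13, sell 167: 167/247 × $1,899.87 → $1,284.52
Aug 15, sell 64: 64/80 × $615.35 → $492.28
Total COGS = $2,390.93 + $1,284.52 + $492.28 = $4,167.73
Ending inventory (cost pool remaining) = $123.07
Check: goods available $4,290.80 = COGS $4,167.73 + ending $123.07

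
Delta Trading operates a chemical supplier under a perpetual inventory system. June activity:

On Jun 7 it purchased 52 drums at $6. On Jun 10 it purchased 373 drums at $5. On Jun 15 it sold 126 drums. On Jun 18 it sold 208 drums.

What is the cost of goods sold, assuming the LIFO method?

COGS = $1,670

Jun 15, 126 sold [LIFO — newest first]: 126 @ $5 = $630
Jun 18, 208 sold [LIFO — newest first]: 208 @ $5 = $1,040
Total COGS = $630 + $1,040 = $1,670
Ending inventory: 52 @ $6 + 39 @ $5 = $507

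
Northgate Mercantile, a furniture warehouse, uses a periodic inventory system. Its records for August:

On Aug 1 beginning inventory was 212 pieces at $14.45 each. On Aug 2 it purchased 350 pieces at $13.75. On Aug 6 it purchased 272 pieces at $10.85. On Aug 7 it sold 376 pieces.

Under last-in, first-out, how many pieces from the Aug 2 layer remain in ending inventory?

246

Aug 7, 376 sold [LIFO — newest first]: 272 @ $10.85 + 104 @ $13.75 = $4,381.20
Ending inventory: 212 @ $14.45 + 246 @ $13.75 = $6,445.90
Check: goods available $10,827.10 = COGS $4,381.20 + ending $6,445.90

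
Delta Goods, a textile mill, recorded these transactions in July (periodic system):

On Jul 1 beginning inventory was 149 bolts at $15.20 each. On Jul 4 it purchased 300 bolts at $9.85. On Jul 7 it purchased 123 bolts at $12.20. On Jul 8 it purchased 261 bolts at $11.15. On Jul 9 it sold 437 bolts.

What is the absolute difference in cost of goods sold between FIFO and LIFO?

FIFO COGS: 149 @ $15.20 + 288 @ $9.85 = $5,101.60
LIFO COGS: 261 @ $11.15 + 123 @ $12.20 + 53 @ $9.85 = $4,932.80
Difference = |$5,101.60 − $4,932.80| = $168.80

$168.80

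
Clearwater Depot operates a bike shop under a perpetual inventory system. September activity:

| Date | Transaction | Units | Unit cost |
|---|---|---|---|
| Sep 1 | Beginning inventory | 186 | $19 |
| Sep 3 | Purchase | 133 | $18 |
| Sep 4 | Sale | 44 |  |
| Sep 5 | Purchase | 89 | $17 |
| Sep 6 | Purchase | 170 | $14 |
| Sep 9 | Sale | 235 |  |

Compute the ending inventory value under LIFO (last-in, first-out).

Sep 4, 44 sold [LIFO — newest first]: 44 @ $18 = $792
Sep 9, 235 sold [LIFO — newest first]: 170 @ $14 + 65 @ $17 = $3,485
Total COGS = $792 + $3,485 = $4,277
Ending inventory: 186 @ $19 + 89 @ $18 + 24 @ $17 = $5,544

Ending inventory = $5,544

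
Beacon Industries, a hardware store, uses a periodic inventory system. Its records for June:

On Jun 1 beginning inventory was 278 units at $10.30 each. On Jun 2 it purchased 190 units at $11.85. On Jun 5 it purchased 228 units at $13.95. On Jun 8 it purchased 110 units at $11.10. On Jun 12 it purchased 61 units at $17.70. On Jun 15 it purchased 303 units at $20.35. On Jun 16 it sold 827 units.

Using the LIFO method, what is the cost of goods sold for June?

Jun 16, 827 sold [LIFO — newest first]: 303 @ $20.35 + 61 @ $17.70 + 110 @ $11.10 + 228 @ $13.95 + 125 @ $11.85 = $13,128.60
Ending inventory: 278 @ $10.30 + 65 @ $11.85 = $3,633.65

COGS = $13,128.60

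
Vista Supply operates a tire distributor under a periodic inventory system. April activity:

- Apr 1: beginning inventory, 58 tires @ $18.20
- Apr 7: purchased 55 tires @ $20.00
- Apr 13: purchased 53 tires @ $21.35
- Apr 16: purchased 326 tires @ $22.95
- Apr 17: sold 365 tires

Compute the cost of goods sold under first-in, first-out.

Apr 17, 365 sold [FIFO — oldest first]: 58 @ $18.20 + 55 @ $20.00 + 53 @ $21.35 + 199 @ $22.95 = $7,854.20
Ending inventory: 127 @ $22.95 = $2,914.65

COGS = $7,854.20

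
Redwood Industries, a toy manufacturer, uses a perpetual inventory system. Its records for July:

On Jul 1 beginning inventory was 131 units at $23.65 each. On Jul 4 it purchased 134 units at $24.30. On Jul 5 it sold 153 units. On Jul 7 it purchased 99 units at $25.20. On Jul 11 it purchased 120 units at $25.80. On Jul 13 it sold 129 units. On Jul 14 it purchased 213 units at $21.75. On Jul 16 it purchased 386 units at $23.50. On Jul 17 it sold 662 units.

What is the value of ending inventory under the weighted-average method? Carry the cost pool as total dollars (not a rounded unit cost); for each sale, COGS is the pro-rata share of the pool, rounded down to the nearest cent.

Ending inventory = $3,254.55

After Jul 1: 131 on hand, pool $3,098.15 (≈ $23.6500 each)
After Jul 4: 265 on hand, pool $6,354.35 (≈ $23.9787 each)
Jul 5, sell 153: 153/265 × $6,354.35 → $3,668.73
After Jul 7: 211 on hand, pool $5,180.42 (≈ $24.5518 each)
After Jul 11: 331 on hand, pool $8,276.42 (≈ $25.0043 each)
Jul 13, sell 129: 129/331 × $8,276.42 → $3,225.55
After Jul 14: 415 on hand, pool $9,683.62 (≈ $23.3340 each)
After Jul 16: 801 on hand, pool $18,754.62 (≈ $23.4140 each)
Jul 17, sell 662: 662/801 × $18,754.62 → $15,500.07
Total COGS = $3,668.73 + $3,225.55 + $15,500.07 = $22,394.35
Ending inventory (cost pool remaining) = $3,254.55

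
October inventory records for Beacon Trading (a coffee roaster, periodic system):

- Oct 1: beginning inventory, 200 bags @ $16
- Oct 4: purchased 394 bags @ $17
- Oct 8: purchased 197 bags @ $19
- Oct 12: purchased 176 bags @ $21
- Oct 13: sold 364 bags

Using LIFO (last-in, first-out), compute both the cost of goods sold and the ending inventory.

COGS = $7,268; ending inventory = $10,069

Oct 13, 364 sold [LIFO — newest first]: 176 @ $21 + 188 @ $19 = $7,268
Ending inventory: 200 @ $16 + 394 @ $17 + 9 @ $19 = $10,069
Check: goods available $17,337 = COGS $7,268 + ending $10,069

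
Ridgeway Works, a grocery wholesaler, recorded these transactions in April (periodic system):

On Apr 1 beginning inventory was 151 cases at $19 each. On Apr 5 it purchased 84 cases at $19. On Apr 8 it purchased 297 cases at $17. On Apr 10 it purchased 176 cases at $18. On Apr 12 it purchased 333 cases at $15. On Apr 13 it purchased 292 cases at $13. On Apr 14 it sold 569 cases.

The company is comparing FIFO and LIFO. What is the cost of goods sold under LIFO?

FIFO COGS: 151 @ $19 + 84 @ $19 + 297 @ $17 + 37 @ $18 = $10,180
LIFO COGS: 292 @ $13 + 277 @ $15 = $7,951

COGS = $7,951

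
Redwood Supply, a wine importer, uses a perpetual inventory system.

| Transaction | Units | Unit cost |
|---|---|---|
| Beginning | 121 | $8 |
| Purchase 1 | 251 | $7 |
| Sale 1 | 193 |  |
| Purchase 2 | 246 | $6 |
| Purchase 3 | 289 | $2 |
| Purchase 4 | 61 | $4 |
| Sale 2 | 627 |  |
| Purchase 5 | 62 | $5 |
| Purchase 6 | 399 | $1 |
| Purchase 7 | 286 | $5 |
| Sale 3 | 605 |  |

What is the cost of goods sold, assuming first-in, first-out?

COGS = $5,728

Sale 1 (193) [FIFO — oldest first]: 121 @ $8 + 72 @ $7 = $1,472
Sale 2 (627) [FIFO — oldest first]: 179 @ $7 + 246 @ $6 + 202 @ $2 = $3,133
Sale 3 (605) [FIFO — oldest first]: 87 @ $2 + 61 @ $4 + 62 @ $5 + 395 @ $1 = $1,123
Total COGS = $1,472 + $3,133 + $1,123 = $5,728
Ending inventory: 4 @ $1 + 286 @ $5 = $1,434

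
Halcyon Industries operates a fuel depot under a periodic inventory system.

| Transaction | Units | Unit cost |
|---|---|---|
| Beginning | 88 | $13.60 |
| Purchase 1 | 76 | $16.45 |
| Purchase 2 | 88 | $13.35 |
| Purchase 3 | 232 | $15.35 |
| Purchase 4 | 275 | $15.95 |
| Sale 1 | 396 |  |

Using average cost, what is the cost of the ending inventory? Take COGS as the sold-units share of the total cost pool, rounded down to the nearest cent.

Sale 1, sell 396: 396/759 × $11,569.25 → $6,036.13
Ending inventory (cost pool remaining) = $5,533.12

Ending inventory = $5,533.12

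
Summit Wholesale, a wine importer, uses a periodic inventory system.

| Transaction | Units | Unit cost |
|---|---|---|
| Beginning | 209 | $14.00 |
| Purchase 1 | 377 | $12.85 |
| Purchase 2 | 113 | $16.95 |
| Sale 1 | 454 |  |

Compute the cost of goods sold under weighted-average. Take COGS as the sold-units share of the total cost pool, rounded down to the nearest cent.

Sale 1, sell 454: 454/699 × $9,685.80 → $6,290.92
Ending inventory (cost pool remaining) = $3,394.88
Check: goods available $9,685.80 = COGS $6,290.92 + ending $3,394.88

COGS = $6,290.92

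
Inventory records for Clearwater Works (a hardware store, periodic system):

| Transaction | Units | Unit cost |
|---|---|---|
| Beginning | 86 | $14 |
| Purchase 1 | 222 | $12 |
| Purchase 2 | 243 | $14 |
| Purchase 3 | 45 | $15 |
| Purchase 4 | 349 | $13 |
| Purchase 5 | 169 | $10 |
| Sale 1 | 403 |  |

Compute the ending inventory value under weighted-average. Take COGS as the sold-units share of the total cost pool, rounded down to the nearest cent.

Ending inventory = $9,045.15

Sale 1, sell 403: 403/1114 × $14,172.00 → $5,126.85
Ending inventory (cost pool remaining) = $9,045.15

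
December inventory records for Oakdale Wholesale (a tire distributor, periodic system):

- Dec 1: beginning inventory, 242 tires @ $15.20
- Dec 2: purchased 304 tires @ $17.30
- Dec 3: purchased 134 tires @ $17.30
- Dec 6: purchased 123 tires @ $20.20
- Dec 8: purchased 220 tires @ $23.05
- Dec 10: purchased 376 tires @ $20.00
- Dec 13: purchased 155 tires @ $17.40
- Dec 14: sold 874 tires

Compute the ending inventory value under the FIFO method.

Dec 14, 874 sold [FIFO — oldest first]: 242 @ $15.20 + 304 @ $17.30 + 134 @ $17.30 + 123 @ $20.20 + 71 @ $23.05 = $15,376.95
Ending inventory: 149 @ $23.05 + 376 @ $20.00 + 155 @ $17.40 = $13,651.45

Ending inventory = $13,651.45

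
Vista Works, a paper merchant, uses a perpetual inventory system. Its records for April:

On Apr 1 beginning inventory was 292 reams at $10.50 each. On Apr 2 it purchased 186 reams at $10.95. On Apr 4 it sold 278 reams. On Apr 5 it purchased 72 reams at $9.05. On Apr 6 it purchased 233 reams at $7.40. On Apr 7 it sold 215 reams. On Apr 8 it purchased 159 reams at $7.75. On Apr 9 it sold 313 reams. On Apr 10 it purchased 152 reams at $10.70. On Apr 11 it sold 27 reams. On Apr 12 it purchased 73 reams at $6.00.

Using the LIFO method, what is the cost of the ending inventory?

Apr 4, 278 sold [LIFO — newest first]: 186 @ $10.95 + 92 @ $10.50 = $3,002.70
Apr 7, 215 sold [LIFO — newest first]: 215 @ $7.40 = $1,591.00
Apr 9, 313 sold [LIFO — newest first]: 159 @ $7.75 + 18 @ $7.40 + 72 @ $9.05 + 64 @ $10.50 = $2,689.05
Apr 11, 27 sold [LIFO — newest first]: 27 @ $10.70 = $288.90
Total COGS = $3,002.70 + $1,591.00 + $2,689.05 + $288.90 = $7,571.65
Ending inventory: 136 @ $10.50 + 125 @ $10.70 + 73 @ $6.00 = $3,203.50

Ending inventory = $3,203.50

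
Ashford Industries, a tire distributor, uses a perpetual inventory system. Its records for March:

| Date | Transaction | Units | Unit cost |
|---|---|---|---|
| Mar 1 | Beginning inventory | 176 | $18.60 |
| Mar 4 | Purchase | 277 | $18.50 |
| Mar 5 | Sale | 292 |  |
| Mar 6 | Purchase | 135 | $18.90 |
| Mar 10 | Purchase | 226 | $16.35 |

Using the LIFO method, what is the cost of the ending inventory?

Ending inventory = $9,241.20

Mar 5, 292 sold [LIFO — newest first]: 277 @ $18.50 + 15 @ $18.60 = $5,403.50
Ending inventory: 161 @ $18.60 + 135 @ $18.90 + 226 @ $16.35 = $9,241.20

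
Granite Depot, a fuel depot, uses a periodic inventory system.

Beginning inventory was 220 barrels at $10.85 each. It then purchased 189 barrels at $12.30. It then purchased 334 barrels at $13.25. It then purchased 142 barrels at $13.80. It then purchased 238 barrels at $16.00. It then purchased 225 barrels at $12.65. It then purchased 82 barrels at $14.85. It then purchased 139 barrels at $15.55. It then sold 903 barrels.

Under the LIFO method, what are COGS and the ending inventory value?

Sale 1 (903) [LIFO — newest first]: 139 @ $15.55 + 82 @ $14.85 + 225 @ $12.65 + 238 @ $16.00 + 142 @ $13.80 + 77 @ $13.25 = $13,013.25
Ending inventory: 220 @ $10.85 + 189 @ $12.30 + 257 @ $13.25 = $8,116.95
Check: goods available $21,130.20 = COGS $13,013.25 + ending $8,116.95

COGS = $13,013.25; ending inventory = $8,116.95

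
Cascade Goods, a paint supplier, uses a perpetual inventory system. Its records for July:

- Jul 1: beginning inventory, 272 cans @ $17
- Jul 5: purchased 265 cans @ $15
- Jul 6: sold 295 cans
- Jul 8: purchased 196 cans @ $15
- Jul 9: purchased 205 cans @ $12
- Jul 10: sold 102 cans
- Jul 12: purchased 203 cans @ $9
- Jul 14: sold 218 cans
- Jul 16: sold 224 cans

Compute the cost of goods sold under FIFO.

COGS = $12,811

Jul 6, 295 sold [FIFO — oldest first]: 272 @ $17 + 23 @ $15 = $4,969
Jul 10, 102 sold [FIFO — oldest first]: 102 @ $15 = $1,530
Jul 14, 218 sold [FIFO — oldest first]: 140 @ $15 + 78 @ $15 = $3,270
Jul 16, 224 sold [FIFO — oldest first]: 118 @ $15 + 106 @ $12 = $3,042
Total COGS = $4,969 + $1,530 + $3,270 + $3,042 = $12,811
Ending inventory: 99 @ $12 + 203 @ $9 = $3,015
Check: goods available $15,826 = COGS $12,811 + ending $3,015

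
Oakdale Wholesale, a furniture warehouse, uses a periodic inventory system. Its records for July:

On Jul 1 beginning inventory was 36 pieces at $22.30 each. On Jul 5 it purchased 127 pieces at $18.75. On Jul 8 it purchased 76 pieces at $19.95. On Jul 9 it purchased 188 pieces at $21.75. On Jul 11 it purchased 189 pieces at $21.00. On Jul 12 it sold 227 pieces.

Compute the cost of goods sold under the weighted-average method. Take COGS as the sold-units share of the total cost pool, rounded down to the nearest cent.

COGS = $4,701.49

Jul 12, sell 227: 227/616 × $12,758.25 → $4,701.49
Ending inventory (cost pool remaining) = $8,056.76
Check: goods available $12,758.25 = COGS $4,701.49 + ending $8,056.76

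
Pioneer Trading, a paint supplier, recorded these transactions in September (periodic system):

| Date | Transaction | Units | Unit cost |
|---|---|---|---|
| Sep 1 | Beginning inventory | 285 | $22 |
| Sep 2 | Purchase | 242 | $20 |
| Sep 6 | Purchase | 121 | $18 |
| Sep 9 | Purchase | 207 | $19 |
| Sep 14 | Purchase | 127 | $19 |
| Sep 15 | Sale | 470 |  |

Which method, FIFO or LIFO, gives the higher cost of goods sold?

FIFO COGS: 285 @ $22 + 185 @ $20 = $9,970
LIFO COGS: 127 @ $19 + 207 @ $19 + 121 @ $18 + 15 @ $20 = $8,824

FIFO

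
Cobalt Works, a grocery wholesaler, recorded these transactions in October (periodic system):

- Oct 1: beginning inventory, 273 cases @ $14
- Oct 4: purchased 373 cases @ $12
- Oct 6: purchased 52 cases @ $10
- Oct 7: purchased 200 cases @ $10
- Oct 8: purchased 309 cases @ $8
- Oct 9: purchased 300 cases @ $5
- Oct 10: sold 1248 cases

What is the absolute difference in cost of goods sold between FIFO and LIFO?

$2,331

FIFO COGS: 273 @ $14 + 373 @ $12 + 52 @ $10 + 200 @ $10 + 309 @ $8 + 41 @ $5 = $13,495
LIFO COGS: 300 @ $5 + 309 @ $8 + 200 @ $10 + 52 @ $10 + 373 @ $12 + 14 @ $14 = $11,164
Difference = |$13,495 − $11,164| = $2,331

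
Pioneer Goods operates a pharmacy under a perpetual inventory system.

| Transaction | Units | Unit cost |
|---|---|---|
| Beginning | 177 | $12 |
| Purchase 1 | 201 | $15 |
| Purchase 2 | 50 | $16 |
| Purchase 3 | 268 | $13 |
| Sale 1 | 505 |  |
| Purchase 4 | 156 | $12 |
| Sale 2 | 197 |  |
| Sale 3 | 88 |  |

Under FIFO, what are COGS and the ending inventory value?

Sale 1 (505) [FIFO — oldest first]: 177 @ $12 + 201 @ $15 + 50 @ $16 + 77 @ $13 = $6,940
Sale 2 (197) [FIFO — oldest first]: 191 @ $13 + 6 @ $12 = $2,555
Sale 3 (88) [FIFO — oldest first]: 88 @ $12 = $1,056
Total COGS = $6,940 + $2,555 + $1,056 = $10,551
Ending inventory: 62 @ $12 = $744
Check: goods available $11,295 = COGS $10,551 + ending $744

COGS = $10,551; ending inventory = $744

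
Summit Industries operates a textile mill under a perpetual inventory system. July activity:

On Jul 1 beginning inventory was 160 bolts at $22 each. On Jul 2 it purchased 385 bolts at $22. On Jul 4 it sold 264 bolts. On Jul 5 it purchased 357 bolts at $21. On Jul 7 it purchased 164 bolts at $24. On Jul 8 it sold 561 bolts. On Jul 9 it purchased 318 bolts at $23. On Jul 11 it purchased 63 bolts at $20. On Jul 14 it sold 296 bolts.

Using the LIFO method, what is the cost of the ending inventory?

Jul 4, 264 sold [LIFO — newest first]: 264 @ $22 = $5,808
Jul 8, 561 sold [LIFO — newest first]: 164 @ $24 + 357 @ $21 + 40 @ $22 = $12,313
Jul 14, 296 sold [LIFO — newest first]: 63 @ $20 + 233 @ $23 = $6,619
Total COGS = $5,808 + $12,313 + $6,619 = $24,740
Ending inventory: 160 @ $22 + 81 @ $22 + 85 @ $23 = $7,257

Ending inventory = $7,257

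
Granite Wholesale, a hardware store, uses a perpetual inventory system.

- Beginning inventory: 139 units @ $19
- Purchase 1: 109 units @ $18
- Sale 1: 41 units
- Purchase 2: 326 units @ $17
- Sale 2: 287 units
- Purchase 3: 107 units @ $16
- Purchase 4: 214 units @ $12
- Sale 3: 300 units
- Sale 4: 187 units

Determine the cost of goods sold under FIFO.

COGS = $13,465

Sale 1 (41) [FIFO — oldest first]: 41 @ $19 = $779
Sale 2 (287) [FIFO — oldest first]: 98 @ $19 + 109 @ $18 + 80 @ $17 = $5,184
Sale 3 (300) [FIFO — oldest first]: 246 @ $17 + 54 @ $16 = $5,046
Sale 4 (187) [FIFO — oldest first]: 53 @ $16 + 134 @ $12 = $2,456
Total COGS = $779 + $5,184 + $5,046 + $2,456 = $13,465
Ending inventory: 80 @ $12 = $960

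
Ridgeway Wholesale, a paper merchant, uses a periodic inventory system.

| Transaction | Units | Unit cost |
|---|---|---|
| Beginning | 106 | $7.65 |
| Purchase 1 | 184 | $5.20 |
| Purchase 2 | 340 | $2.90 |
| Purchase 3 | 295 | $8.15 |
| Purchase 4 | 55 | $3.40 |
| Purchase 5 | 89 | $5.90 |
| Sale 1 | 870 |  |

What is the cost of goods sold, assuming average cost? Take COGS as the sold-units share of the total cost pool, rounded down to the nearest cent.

Sale 1, sell 870: 870/1069 × $5,870.05 → $4,777.30
Ending inventory (cost pool remaining) = $1,092.75

COGS = $4,777.30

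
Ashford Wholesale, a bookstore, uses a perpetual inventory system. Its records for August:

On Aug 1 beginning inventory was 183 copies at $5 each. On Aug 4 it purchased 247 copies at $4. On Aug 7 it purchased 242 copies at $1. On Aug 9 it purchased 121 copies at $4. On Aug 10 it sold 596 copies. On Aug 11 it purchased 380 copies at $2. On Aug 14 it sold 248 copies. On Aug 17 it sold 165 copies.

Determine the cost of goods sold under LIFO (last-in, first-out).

COGS = $2,569

Aug 10, 596 sold [LIFO — newest first]: 121 @ $4 + 242 @ $1 + 233 @ $4 = $1,658
Aug 14, 248 sold [LIFO — newest first]: 248 @ $2 = $496
Aug 17, 165 sold [LIFO — newest first]: 132 @ $2 + 14 @ $4 + 19 @ $5 = $415
Total COGS = $1,658 + $496 + $415 = $2,569
Ending inventory: 164 @ $5 = $820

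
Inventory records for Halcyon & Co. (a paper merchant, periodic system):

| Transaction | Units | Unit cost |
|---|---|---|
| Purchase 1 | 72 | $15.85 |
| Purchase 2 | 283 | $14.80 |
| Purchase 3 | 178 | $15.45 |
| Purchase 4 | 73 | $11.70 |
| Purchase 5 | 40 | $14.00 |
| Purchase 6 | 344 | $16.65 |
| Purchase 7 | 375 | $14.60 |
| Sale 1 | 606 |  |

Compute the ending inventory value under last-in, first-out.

Ending inventory = $11,375.25

Sale 1 (606) [LIFO — newest first]: 375 @ $14.60 + 231 @ $16.65 = $9,321.15
Ending inventory: 72 @ $15.85 + 283 @ $14.80 + 178 @ $15.45 + 73 @ $11.70 + 40 @ $14.00 + 113 @ $16.65 = $11,375.25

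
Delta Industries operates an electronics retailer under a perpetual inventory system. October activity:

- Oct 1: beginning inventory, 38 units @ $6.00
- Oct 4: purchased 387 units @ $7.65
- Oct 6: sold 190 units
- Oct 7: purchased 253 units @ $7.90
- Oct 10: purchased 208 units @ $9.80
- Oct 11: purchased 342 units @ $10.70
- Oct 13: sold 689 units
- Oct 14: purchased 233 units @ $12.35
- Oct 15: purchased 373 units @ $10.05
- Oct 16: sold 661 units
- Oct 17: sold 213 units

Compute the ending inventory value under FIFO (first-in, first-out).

Oct 6, 190 sold [FIFO — oldest first]: 38 @ $6.00 + 152 @ $7.65 = $1,390.80
Oct 13, 689 sold [FIFO — oldest first]: 235 @ $7.65 + 253 @ $7.90 + 201 @ $9.80 = $5,766.25
Oct 16, 661 sold [FIFO — oldest first]: 7 @ $9.80 + 342 @ $10.70 + 233 @ $12.35 + 79 @ $10.05 = $7,399.50
Oct 17, 213 sold [FIFO — oldest first]: 213 @ $10.05 = $2,140.65
Total COGS = $1,390.80 + $5,766.25 + $7,399.50 + $2,140.65 = $16,697.20
Ending inventory: 81 @ $10.05 = $814.05
Check: goods available $17,511.25 = COGS $16,697.20 + ending $814.05

Ending inventory = $814.05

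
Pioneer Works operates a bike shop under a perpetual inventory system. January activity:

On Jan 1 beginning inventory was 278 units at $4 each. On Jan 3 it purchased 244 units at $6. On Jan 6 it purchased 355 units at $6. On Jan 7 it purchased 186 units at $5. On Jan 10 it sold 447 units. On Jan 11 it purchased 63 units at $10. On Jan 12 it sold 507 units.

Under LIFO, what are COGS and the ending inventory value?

COGS = $5,578; ending inventory = $688

Jan 10, 447 sold [LIFO — newest first]: 186 @ $5 + 261 @ $6 = $2,496
Jan 12, 507 sold [LIFO — newest first]: 63 @ $10 + 94 @ $6 + 244 @ $6 + 106 @ $4 = $3,082
Total COGS = $2,496 + $3,082 = $5,578
Ending inventory: 172 @ $4 = $688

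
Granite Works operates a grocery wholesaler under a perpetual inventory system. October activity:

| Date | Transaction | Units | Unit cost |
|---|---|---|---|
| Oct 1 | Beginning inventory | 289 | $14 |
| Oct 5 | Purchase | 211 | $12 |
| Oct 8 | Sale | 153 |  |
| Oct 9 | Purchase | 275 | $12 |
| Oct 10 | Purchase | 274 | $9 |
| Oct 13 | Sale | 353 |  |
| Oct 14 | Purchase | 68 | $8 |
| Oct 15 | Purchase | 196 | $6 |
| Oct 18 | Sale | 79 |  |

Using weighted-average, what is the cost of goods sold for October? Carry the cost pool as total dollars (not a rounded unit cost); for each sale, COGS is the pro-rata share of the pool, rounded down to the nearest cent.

After Oct 1: 289 on hand, pool $4,046.00 (≈ $14.0000 each)
After Oct 5: 500 on hand, pool $6,578.00 (≈ $13.1560 each)
Oct 8, sell 153: 153/500 × $6,578.00 → $2,012.86
After Oct 9: 622 on hand, pool $7,865.14 (≈ $12.6449 each)
After Oct 10: 896 on hand, pool $10,331.14 (≈ $11.5303 each)
Oct 13, sell 353: 353/896 × $10,331.14 → $4,070.19
After Oct 14: 611 on hand, pool $6,804.95 (≈ $11.1374 each)
After Oct 15: 807 on hand, pool $7,980.95 (≈ $9.8897 each)
Oct 18, sell 79: 79/807 × $7,980.95 → $781.28
Total COGS = $2,012.86 + $4,070.19 + $781.28 = $6,864.33
Ending inventory (cost pool remaining) = $7,199.67

COGS = $6,864.33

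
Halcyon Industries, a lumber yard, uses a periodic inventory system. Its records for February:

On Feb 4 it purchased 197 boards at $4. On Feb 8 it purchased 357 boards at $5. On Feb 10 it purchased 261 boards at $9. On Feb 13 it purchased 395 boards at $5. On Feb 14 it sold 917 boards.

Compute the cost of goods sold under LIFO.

Feb 14, 917 sold [LIFO — newest first]: 395 @ $5 + 261 @ $9 + 261 @ $5 = $5,629
Ending inventory: 197 @ $4 + 96 @ $5 = $1,268

COGS = $5,629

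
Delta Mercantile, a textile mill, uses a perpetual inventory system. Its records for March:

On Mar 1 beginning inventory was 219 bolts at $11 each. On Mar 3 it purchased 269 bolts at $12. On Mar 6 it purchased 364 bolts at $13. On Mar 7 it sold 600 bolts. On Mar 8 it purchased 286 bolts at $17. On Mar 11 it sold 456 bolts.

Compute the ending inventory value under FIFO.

Ending inventory = $1,394

Mar 7, 600 sold [FIFO — oldest first]: 219 @ $11 + 269 @ $12 + 112 @ $13 = $7,093
Mar 11, 456 sold [FIFO — oldest first]: 252 @ $13 + 204 @ $17 = $6,744
Total COGS = $7,093 + $6,744 = $13,837
Ending inventory: 82 @ $17 = $1,394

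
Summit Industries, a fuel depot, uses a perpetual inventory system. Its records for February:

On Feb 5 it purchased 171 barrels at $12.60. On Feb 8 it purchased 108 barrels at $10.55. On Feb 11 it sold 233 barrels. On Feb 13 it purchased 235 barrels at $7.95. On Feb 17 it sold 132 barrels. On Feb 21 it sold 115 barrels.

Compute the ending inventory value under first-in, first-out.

Feb 11, 233 sold [FIFO — oldest first]: 171 @ $12.60 + 62 @ $10.55 = $2,808.70
Feb 17, 132 sold [FIFO — oldest first]: 46 @ $10.55 + 86 @ $7.95 = $1,169.00
Feb 21, 115 sold [FIFO — oldest first]: 115 @ $7.95 = $914.25
Total COGS = $2,808.70 + $1,169.00 + $914.25 = $4,891.95
Ending inventory: 34 @ $7.95 = $270.30
Check: goods available $5,162.25 = COGS $4,891.95 + ending $270.30

Ending inventory = $270.30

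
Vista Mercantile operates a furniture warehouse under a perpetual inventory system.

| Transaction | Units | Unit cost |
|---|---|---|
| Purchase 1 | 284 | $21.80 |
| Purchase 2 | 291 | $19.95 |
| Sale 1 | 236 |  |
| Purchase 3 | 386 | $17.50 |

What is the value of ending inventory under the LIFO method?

Ending inventory = $14,043.45

Sale 1 (236) [LIFO — newest first]: 236 @ $19.95 = $4,708.20
Ending inventory: 284 @ $21.80 + 55 @ $19.95 + 386 @ $17.50 = $14,043.45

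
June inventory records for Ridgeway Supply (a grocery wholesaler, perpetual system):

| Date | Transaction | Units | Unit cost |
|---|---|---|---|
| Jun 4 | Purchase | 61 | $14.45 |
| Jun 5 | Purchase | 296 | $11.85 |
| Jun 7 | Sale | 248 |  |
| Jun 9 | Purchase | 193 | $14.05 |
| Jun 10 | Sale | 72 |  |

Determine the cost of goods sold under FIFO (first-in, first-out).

COGS = $3,950.60

Jun 7, 248 sold [FIFO — oldest first]: 61 @ $14.45 + 187 @ $11.85 = $3,097.40
Jun 10, 72 sold [FIFO — oldest first]: 72 @ $11.85 = $853.20
Total COGS = $3,097.40 + $853.20 = $3,950.60
Ending inventory: 37 @ $11.85 + 193 @ $14.05 = $3,150.10
Check: goods available $7,100.70 = COGS $3,950.60 + ending $3,150.10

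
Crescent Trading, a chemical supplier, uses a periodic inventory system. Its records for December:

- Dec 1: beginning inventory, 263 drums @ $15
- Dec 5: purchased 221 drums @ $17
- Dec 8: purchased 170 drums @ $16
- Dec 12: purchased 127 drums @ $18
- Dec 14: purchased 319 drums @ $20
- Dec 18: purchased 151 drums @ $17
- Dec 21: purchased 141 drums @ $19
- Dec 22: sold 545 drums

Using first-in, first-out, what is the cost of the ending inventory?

Ending inventory = $15,656

Dec 22, 545 sold [FIFO — oldest first]: 263 @ $15 + 221 @ $17 + 61 @ $16 = $8,678
Ending inventory: 109 @ $16 + 127 @ $18 + 319 @ $20 + 151 @ $17 + 141 @ $19 = $15,656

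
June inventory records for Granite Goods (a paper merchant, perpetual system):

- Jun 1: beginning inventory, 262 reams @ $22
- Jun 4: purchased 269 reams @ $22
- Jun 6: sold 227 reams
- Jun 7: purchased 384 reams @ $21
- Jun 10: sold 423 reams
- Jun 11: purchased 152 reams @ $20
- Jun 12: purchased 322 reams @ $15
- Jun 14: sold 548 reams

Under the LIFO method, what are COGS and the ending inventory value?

COGS = $23,414; ending inventory = $4,202

Jun 6, 227 sold [LIFO — newest first]: 227 @ $22 = $4,994
Jun 10, 423 sold [LIFO — newest first]: 384 @ $21 + 39 @ $22 = $8,922
Jun 14, 548 sold [LIFO — newest first]: 322 @ $15 + 152 @ $20 + 3 @ $22 + 71 @ $22 = $9,498
Total COGS = $4,994 + $8,922 + $9,498 = $23,414
Ending inventory: 191 @ $22 = $4,202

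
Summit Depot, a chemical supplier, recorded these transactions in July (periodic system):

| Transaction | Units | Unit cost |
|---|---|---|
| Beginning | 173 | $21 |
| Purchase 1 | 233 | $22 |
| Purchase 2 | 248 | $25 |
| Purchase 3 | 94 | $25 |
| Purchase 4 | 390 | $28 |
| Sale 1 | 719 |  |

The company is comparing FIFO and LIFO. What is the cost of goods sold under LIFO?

COGS = $19,145

FIFO COGS: 173 @ $21 + 233 @ $22 + 248 @ $25 + 65 @ $25 = $16,584
LIFO COGS: 390 @ $28 + 94 @ $25 + 235 @ $25 = $19,145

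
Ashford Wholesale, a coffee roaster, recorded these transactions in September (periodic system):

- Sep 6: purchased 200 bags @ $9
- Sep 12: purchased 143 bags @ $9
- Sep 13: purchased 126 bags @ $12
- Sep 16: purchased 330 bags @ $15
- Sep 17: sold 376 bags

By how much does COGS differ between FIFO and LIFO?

FIFO COGS: 200 @ $9 + 143 @ $9 + 33 @ $12 = $3,483
LIFO COGS: 330 @ $15 + 46 @ $12 = $5,502
Difference = |$3,483 − $5,502| = $2,019

$2,019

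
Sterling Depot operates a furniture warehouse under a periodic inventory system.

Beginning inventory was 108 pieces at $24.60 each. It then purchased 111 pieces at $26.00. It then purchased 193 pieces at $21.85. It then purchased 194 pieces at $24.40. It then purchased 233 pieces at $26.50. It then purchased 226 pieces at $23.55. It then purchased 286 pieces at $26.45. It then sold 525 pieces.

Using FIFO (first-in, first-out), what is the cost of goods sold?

Sale 1 (525) [FIFO — oldest first]: 108 @ $24.60 + 111 @ $26.00 + 193 @ $21.85 + 113 @ $24.40 = $12,517.05
Ending inventory: 81 @ $24.40 + 233 @ $26.50 + 226 @ $23.55 + 286 @ $26.45 = $21,037.90
Check: goods available $33,554.95 = COGS $12,517.05 + ending $21,037.90

COGS = $12,517.05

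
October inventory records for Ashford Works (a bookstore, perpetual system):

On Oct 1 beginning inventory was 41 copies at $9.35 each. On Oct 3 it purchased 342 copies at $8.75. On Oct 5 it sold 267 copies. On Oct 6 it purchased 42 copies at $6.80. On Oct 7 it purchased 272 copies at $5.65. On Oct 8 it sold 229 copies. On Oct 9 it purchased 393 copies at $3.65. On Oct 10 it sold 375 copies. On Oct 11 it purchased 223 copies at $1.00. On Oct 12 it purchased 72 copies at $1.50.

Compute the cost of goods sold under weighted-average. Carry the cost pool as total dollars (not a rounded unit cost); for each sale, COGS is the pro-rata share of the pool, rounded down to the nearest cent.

COGS = $5,613.55

After Oct 1: 41 on hand, pool $383.35 (≈ $9.3500 each)
After Oct 3: 383 on hand, pool $3,375.85 (≈ $8.8142 each)
Oct 5, sell 267: 267/383 × $3,375.85 → $2,353.39
After Oct 6: 158 on hand, pool $1,308.06 (≈ $8.2789 each)
After Oct 7: 430 on hand, pool $2,844.86 (≈ $6.6160 each)
Oct 8, sell 229: 229/430 × $2,844.86 → $1,515.05
After Oct 9: 594 on hand, pool $2,764.26 (≈ $4.6536 each)
Oct 10, sell 375: 375/594 × $2,764.26 → $1,745.11
After Oct 11: 442 on hand, pool $1,242.15 (≈ $2.8103 each)
After Oct 12: 514 on hand, pool $1,350.15 (≈ $2.6268 each)
Total COGS = $2,353.39 + $1,515.05 + $1,745.11 = $5,613.55
Ending inventory (cost pool remaining) = $1,350.15
Check: goods available $6,963.70 = COGS $5,613.55 + ending $1,350.15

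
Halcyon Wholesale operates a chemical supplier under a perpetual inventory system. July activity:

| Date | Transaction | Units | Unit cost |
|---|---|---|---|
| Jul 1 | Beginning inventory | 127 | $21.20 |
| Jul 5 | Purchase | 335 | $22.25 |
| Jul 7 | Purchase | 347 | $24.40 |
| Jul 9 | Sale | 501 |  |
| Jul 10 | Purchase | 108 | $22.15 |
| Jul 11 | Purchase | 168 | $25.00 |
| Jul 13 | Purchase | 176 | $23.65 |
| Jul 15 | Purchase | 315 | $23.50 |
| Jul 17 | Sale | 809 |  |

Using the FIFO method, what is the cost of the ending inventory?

Ending inventory = $6,251.00

Jul 9, 501 sold [FIFO — oldest first]: 127 @ $21.20 + 335 @ $22.25 + 39 @ $24.40 = $11,097.75
Jul 17, 809 sold [FIFO — oldest first]: 308 @ $24.40 + 108 @ $22.15 + 168 @ $25.00 + 176 @ $23.65 + 49 @ $23.50 = $19,421.30
Total COGS = $11,097.75 + $19,421.30 = $30,519.05
Ending inventory: 266 @ $23.50 = $6,251.00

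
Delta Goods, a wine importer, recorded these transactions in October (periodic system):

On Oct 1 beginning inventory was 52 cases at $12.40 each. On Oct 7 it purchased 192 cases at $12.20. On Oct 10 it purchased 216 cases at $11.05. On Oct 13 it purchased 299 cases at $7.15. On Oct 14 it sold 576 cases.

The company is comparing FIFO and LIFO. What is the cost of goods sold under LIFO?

COGS = $5,268.85

FIFO COGS: 52 @ $12.40 + 192 @ $12.20 + 216 @ $11.05 + 116 @ $7.15 = $6,203.40
LIFO COGS: 299 @ $7.15 + 216 @ $11.05 + 61 @ $12.20 = $5,268.85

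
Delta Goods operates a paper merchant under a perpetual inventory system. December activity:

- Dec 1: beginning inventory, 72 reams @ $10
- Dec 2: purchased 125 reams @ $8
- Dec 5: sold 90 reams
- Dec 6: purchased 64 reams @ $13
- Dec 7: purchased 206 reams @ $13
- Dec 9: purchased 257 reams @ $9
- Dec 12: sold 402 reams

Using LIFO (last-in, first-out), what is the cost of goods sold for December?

Dec 5, 90 sold [LIFO — newest first]: 90 @ $8 = $720
Dec 12, 402 sold [LIFO — newest first]: 257 @ $9 + 145 @ $13 = $4,198
Total COGS = $720 + $4,198 = $4,918
Ending inventory: 72 @ $10 + 35 @ $8 + 64 @ $13 + 61 @ $13 = $2,625

COGS = $4,918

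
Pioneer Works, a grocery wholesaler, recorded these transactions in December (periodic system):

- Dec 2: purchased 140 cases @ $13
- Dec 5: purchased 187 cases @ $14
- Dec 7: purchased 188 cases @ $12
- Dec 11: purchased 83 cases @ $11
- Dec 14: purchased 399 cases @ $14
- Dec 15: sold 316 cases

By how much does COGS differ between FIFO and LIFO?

$140

FIFO COGS: 140 @ $13 + 176 @ $14 = $4,284
LIFO COGS: 316 @ $14 = $4,424
Difference = |$4,284 − $4,424| = $140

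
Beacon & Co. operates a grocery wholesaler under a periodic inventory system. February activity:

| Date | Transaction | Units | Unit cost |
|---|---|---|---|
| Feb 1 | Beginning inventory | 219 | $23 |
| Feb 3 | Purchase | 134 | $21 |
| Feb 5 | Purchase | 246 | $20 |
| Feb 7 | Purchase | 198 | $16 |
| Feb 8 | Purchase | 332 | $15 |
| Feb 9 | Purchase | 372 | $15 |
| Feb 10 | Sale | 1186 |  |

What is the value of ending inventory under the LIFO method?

Feb 10, 1186 sold [LIFO — newest first]: 372 @ $15 + 332 @ $15 + 198 @ $16 + 246 @ $20 + 38 @ $21 = $19,446
Ending inventory: 219 @ $23 + 96 @ $21 = $7,053

Ending inventory = $7,053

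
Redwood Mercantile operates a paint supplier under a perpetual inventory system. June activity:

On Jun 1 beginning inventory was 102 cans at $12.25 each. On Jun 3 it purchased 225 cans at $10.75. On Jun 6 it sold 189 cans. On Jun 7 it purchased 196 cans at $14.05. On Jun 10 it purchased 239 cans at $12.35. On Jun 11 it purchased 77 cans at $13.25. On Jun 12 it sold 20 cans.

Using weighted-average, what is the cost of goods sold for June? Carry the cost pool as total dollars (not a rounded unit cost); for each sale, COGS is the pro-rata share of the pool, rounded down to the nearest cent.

After Jun 1: 102 on hand, pool $1,249.50 (≈ $12.2500 each)
After Jun 3: 327 on hand, pool $3,668.25 (≈ $11.2179 each)
Jun 6, sell 189: 189/327 × $3,668.25 → $2,120.18
After Jun 7: 334 on hand, pool $4,301.87 (≈ $12.8799 each)
After Jun 10: 573 on hand, pool $7,253.52 (≈ $12.6588 each)
After Jun 11: 650 on hand, pool $8,273.77 (≈ $12.7289 each)
Jun 12, sell 20: 20/650 × $8,273.77 → $254.57
Total COGS = $2,120.18 + $254.57 = $2,374.75
Ending inventory (cost pool remaining) = $8,019.20

COGS = $2,374.75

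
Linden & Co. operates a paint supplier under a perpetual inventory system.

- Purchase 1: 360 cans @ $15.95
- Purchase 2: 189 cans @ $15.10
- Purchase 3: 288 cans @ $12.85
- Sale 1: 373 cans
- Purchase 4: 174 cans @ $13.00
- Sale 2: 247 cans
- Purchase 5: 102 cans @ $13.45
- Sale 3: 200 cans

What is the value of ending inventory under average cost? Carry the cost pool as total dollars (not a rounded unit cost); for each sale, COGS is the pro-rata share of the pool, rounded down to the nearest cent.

After Purchase 1: 360 on hand, pool $5,742.00 (≈ $15.9500 each)
After Purchase 2: 549 on hand, pool $8,595.90 (≈ $15.6574 each)
After Purchase 3: 837 on hand, pool $12,296.70 (≈ $14.6914 each)
Sale 1, sell 373: 373/837 × $12,296.70 → $5,479.89
After Purchase 4: 638 on hand, pool $9,078.81 (≈ $14.2301 each)
Sale 2, sell 247: 247/638 × $9,078.81 → $3,514.83
After Purchase 5: 493 on hand, pool $6,935.88 (≈ $14.0687 each)
Sale 3, sell 200: 200/493 × $6,935.88 → $2,813.74
Total COGS = $5,479.89 + $3,514.83 + $2,813.74 = $11,808.46
Ending inventory (cost pool remaining) = $4,122.14
Check: goods available $15,930.60 = COGS $11,808.46 + ending $4,122.14

Ending inventory = $4,122.14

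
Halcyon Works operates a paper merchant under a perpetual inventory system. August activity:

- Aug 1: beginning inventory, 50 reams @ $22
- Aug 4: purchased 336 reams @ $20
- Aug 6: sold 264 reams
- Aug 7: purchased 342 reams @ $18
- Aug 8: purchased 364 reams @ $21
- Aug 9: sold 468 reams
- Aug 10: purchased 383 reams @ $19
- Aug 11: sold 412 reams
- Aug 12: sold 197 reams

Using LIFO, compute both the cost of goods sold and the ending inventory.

Aug 6, 264 sold [LIFO — newest first]: 264 @ $20 = $5,280
Aug 9, 468 sold [LIFO — newest first]: 364 @ $21 + 104 @ $18 = $9,516
Aug 11, 412 sold [LIFO — newest first]: 383 @ $19 + 29 @ $18 = $7,799
Aug 12, 197 sold [LIFO — newest first]: 197 @ $18 = $3,546
Total COGS = $5,280 + $9,516 + $7,799 + $3,546 = $26,141
Ending inventory: 50 @ $22 + 72 @ $20 + 12 @ $18 = $2,756

COGS = $26,141; ending inventory = $2,756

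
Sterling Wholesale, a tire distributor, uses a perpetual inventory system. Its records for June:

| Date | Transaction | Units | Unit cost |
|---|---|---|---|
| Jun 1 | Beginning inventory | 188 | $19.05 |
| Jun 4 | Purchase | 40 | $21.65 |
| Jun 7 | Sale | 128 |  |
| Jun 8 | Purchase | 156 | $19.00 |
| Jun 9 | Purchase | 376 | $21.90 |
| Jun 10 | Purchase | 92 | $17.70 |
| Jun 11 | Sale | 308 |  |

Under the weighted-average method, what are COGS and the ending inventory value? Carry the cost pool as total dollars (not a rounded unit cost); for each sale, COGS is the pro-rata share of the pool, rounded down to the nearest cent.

After Jun 1: 188 on hand, pool $3,581.40 (≈ $19.0500 each)
After Jun 4: 228 on hand, pool $4,447.40 (≈ $19.5061 each)
Jun 7, sell 128: 128/228 × $4,447.40 → $2,496.78
After Jun 8: 256 on hand, pool $4,914.62 (≈ $19.1977 each)
After Jun 9: 632 on hand, pool $13,149.02 (≈ $20.8054 each)
After Jun 10: 724 on hand, pool $14,777.42 (≈ $20.4108 each)
Jun 11, sell 308: 308/724 × $14,777.42 → $6,286.52
Total COGS = $2,496.78 + $6,286.52 = $8,783.30
Ending inventory (cost pool remaining) = $8,490.90
Check: goods available $17,274.20 = COGS $8,783.30 + ending $8,490.90

COGS = $8,783.30; ending inventory = $8,490.90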